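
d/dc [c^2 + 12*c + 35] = 2*c + 12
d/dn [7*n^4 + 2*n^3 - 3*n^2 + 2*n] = 28*n^3 + 6*n^2 - 6*n + 2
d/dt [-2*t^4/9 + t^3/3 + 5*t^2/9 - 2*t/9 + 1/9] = -8*t^3/9 + t^2 + 10*t/9 - 2/9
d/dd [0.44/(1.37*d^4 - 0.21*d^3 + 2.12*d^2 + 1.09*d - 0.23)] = (-2.4112*d^3 + 0.2772*d^2 - 1.8656*d - 0.4796)/(1.37*d^4 - 0.21*d^3 + 2.12*d^2 + 1.09*d - 0.23)^2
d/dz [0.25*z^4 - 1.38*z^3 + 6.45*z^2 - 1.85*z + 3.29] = 1.0*z^3 - 4.14*z^2 + 12.9*z - 1.85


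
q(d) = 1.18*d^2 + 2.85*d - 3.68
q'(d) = 2.36*d + 2.85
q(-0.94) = -5.32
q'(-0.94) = 0.63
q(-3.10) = -1.18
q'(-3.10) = -4.47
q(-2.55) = -3.27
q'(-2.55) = -3.17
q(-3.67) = 1.75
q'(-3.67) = -5.81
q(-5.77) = 19.16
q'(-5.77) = -10.77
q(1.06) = 0.67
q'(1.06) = 5.35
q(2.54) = 11.17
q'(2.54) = 8.84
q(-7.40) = 39.85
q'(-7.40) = -14.61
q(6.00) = 55.90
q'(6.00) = 17.01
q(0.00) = -3.68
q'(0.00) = 2.85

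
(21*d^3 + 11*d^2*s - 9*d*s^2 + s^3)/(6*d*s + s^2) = (21*d^3 + 11*d^2*s - 9*d*s^2 + s^3)/(s*(6*d + s))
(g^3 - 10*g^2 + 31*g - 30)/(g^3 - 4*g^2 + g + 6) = (g - 5)/(g + 1)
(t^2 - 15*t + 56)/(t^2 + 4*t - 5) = (t^2 - 15*t + 56)/(t^2 + 4*t - 5)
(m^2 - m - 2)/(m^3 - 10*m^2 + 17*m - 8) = (m^2 - m - 2)/(m^3 - 10*m^2 + 17*m - 8)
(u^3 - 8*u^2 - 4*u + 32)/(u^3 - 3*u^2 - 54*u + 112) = (u + 2)/(u + 7)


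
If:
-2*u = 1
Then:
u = -1/2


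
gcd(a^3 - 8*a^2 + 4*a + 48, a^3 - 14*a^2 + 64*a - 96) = a^2 - 10*a + 24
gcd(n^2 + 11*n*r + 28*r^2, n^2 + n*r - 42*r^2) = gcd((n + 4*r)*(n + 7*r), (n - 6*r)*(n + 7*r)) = n + 7*r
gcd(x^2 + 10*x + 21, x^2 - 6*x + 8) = 1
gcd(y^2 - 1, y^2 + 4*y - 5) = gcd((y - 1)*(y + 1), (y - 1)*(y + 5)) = y - 1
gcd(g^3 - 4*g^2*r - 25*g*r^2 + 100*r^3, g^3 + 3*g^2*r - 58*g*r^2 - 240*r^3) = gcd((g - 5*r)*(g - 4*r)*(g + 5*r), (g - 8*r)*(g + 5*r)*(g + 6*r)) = g + 5*r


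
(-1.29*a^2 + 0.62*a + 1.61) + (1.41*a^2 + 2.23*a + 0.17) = 0.12*a^2 + 2.85*a + 1.78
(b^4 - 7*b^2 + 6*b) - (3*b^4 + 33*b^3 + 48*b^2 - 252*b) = -2*b^4 - 33*b^3 - 55*b^2 + 258*b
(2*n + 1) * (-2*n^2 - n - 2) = -4*n^3 - 4*n^2 - 5*n - 2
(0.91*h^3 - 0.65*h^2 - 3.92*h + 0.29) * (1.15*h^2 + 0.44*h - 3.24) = 1.0465*h^5 - 0.3471*h^4 - 7.7424*h^3 + 0.7147*h^2 + 12.8284*h - 0.9396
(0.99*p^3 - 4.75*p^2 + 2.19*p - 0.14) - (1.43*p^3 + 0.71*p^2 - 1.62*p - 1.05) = -0.44*p^3 - 5.46*p^2 + 3.81*p + 0.91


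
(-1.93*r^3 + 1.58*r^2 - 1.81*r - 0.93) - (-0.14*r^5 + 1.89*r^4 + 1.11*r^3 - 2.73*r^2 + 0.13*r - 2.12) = 0.14*r^5 - 1.89*r^4 - 3.04*r^3 + 4.31*r^2 - 1.94*r + 1.19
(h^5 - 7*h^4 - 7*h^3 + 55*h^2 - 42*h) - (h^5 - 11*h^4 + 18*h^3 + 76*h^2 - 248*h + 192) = 4*h^4 - 25*h^3 - 21*h^2 + 206*h - 192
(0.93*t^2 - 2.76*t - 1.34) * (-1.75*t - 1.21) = -1.6275*t^3 + 3.7047*t^2 + 5.6846*t + 1.6214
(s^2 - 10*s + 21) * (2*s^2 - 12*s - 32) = 2*s^4 - 32*s^3 + 130*s^2 + 68*s - 672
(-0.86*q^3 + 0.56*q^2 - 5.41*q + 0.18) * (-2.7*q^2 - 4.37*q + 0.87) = 2.322*q^5 + 2.2462*q^4 + 11.4116*q^3 + 23.6429*q^2 - 5.4933*q + 0.1566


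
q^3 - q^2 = q^2*(q - 1)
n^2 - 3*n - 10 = (n - 5)*(n + 2)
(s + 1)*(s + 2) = s^2 + 3*s + 2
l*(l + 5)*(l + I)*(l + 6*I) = l^4 + 5*l^3 + 7*I*l^3 - 6*l^2 + 35*I*l^2 - 30*l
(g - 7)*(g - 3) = g^2 - 10*g + 21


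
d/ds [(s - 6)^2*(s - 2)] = (s - 6)*(3*s - 10)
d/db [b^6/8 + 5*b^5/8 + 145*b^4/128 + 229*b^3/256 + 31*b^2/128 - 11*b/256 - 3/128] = 3*b^5/4 + 25*b^4/8 + 145*b^3/32 + 687*b^2/256 + 31*b/64 - 11/256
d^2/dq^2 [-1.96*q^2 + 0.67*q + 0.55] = -3.92000000000000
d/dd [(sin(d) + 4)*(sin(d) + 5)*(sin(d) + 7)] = (3*sin(d)^2 + 32*sin(d) + 83)*cos(d)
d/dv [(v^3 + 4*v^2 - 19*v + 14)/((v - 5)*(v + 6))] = (v^4 + 2*v^3 - 67*v^2 - 268*v + 556)/(v^4 + 2*v^3 - 59*v^2 - 60*v + 900)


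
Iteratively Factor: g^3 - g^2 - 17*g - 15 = (g + 3)*(g^2 - 4*g - 5) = (g + 1)*(g + 3)*(g - 5)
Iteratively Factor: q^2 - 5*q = (q)*(q - 5)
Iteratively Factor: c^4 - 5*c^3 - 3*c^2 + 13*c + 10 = (c + 1)*(c^3 - 6*c^2 + 3*c + 10) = (c + 1)^2*(c^2 - 7*c + 10) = (c - 5)*(c + 1)^2*(c - 2)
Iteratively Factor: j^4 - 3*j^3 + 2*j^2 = (j - 1)*(j^3 - 2*j^2) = (j - 2)*(j - 1)*(j^2) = j*(j - 2)*(j - 1)*(j)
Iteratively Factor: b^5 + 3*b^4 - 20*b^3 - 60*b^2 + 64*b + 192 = (b + 2)*(b^4 + b^3 - 22*b^2 - 16*b + 96) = (b - 4)*(b + 2)*(b^3 + 5*b^2 - 2*b - 24) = (b - 4)*(b + 2)*(b + 4)*(b^2 + b - 6) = (b - 4)*(b - 2)*(b + 2)*(b + 4)*(b + 3)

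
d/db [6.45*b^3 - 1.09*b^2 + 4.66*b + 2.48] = 19.35*b^2 - 2.18*b + 4.66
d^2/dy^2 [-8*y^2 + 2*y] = -16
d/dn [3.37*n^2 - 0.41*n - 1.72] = 6.74*n - 0.41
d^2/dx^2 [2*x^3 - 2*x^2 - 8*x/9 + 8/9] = 12*x - 4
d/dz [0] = 0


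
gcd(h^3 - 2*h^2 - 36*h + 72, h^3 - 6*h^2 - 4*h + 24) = h^2 - 8*h + 12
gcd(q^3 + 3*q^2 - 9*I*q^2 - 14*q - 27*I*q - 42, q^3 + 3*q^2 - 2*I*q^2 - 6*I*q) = q^2 + q*(3 - 2*I) - 6*I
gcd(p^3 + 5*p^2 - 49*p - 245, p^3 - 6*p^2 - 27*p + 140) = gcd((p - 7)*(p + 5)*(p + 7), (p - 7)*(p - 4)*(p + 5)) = p^2 - 2*p - 35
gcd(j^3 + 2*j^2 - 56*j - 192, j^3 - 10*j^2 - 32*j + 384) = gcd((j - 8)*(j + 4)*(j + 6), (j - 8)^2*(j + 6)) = j^2 - 2*j - 48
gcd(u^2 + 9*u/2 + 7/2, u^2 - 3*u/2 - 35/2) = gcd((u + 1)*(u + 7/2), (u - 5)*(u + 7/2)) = u + 7/2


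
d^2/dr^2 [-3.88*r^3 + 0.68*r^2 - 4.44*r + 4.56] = 1.36 - 23.28*r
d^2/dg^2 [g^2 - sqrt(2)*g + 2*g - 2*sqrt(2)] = 2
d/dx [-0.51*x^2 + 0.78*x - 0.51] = 0.78 - 1.02*x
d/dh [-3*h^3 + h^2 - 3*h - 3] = -9*h^2 + 2*h - 3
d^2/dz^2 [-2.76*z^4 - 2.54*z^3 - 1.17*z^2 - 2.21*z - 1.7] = -33.12*z^2 - 15.24*z - 2.34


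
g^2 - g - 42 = (g - 7)*(g + 6)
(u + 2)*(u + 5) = u^2 + 7*u + 10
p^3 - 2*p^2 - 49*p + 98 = (p - 7)*(p - 2)*(p + 7)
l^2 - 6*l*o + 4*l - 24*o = (l + 4)*(l - 6*o)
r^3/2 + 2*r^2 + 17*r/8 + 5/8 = (r/2 + 1/2)*(r + 1/2)*(r + 5/2)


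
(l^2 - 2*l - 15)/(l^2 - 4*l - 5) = (l + 3)/(l + 1)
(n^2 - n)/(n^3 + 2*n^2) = (n - 1)/(n*(n + 2))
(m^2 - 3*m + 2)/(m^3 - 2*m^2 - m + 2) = 1/(m + 1)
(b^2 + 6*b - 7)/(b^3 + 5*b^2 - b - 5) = (b + 7)/(b^2 + 6*b + 5)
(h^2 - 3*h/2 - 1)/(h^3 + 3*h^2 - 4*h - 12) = (h + 1/2)/(h^2 + 5*h + 6)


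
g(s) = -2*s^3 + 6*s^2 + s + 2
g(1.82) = 11.64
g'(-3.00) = -89.00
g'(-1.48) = -29.90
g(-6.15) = 688.00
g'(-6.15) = -299.74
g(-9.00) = 1937.00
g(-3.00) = 107.00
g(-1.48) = 20.15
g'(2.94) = -15.58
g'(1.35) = 6.26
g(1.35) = 9.36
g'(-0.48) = -6.14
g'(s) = -6*s^2 + 12*s + 1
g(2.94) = 5.98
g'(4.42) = -63.18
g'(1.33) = 6.35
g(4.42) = -49.06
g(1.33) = 9.24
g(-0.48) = 3.12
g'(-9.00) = -593.00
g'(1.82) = 2.97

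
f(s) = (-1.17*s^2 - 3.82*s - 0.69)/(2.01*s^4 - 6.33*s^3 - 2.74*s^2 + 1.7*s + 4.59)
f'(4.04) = 0.82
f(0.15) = -0.27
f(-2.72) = 0.00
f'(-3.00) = 0.01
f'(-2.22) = 0.04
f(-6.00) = -0.01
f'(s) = (-2.34*s - 3.82)/(2.01*s^4 - 6.33*s^3 - 2.74*s^2 + 1.7*s + 4.59) + (-1.17*s^2 - 3.82*s - 0.69)*(-8.04*s^3 + 18.99*s^2 + 5.48*s - 1.7)/(2.01*s^4 - 6.33*s^3 - 2.74*s^2 + 1.7*s + 4.59)^2 = (4.7034*s^5 + 15.6285*s^4 - 42.8136*s^3 - 25.5589*s^2 - 14.5218*s - 16.3608)/(4.0401*s^8 - 25.4466*s^7 + 29.0541*s^6 + 41.5224*s^5 + 4.4374*s^4 - 67.4254*s^3 - 22.2632*s^2 + 15.606*s + 21.0681)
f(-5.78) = -0.01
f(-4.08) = -0.00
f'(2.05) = -0.15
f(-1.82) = 0.05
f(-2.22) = 0.02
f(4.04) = -0.42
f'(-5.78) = -0.00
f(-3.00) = 0.00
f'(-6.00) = -0.00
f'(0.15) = -0.85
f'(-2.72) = 0.02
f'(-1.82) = 0.09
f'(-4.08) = 0.00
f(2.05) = 0.60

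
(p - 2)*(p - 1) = p^2 - 3*p + 2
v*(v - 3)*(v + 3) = v^3 - 9*v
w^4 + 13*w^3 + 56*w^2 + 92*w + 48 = (w + 1)*(w + 2)*(w + 4)*(w + 6)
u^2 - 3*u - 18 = (u - 6)*(u + 3)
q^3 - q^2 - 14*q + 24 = (q - 3)*(q - 2)*(q + 4)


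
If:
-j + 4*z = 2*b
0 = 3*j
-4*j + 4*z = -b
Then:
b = 0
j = 0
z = 0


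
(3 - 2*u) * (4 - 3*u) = 6*u^2 - 17*u + 12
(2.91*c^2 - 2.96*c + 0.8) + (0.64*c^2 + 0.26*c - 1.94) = 3.55*c^2 - 2.7*c - 1.14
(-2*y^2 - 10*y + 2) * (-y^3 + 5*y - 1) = 2*y^5 + 10*y^4 - 12*y^3 - 48*y^2 + 20*y - 2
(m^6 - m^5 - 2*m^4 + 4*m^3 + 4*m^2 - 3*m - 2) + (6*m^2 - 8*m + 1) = m^6 - m^5 - 2*m^4 + 4*m^3 + 10*m^2 - 11*m - 1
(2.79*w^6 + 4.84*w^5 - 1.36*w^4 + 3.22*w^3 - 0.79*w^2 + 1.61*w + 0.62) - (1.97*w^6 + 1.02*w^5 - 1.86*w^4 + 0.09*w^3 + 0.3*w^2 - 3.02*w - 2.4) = 0.82*w^6 + 3.82*w^5 + 0.5*w^4 + 3.13*w^3 - 1.09*w^2 + 4.63*w + 3.02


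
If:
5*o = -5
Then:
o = -1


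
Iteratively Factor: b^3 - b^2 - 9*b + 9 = (b + 3)*(b^2 - 4*b + 3) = (b - 1)*(b + 3)*(b - 3)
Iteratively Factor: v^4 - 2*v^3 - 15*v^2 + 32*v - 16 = (v - 1)*(v^3 - v^2 - 16*v + 16) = (v - 1)^2*(v^2 - 16) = (v - 1)^2*(v + 4)*(v - 4)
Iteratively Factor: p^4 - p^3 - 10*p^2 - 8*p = (p - 4)*(p^3 + 3*p^2 + 2*p) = (p - 4)*(p + 1)*(p^2 + 2*p) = p*(p - 4)*(p + 1)*(p + 2)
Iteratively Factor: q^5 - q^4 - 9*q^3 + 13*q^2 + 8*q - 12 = (q - 1)*(q^4 - 9*q^2 + 4*q + 12) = (q - 1)*(q + 1)*(q^3 - q^2 - 8*q + 12) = (q - 1)*(q + 1)*(q + 3)*(q^2 - 4*q + 4) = (q - 2)*(q - 1)*(q + 1)*(q + 3)*(q - 2)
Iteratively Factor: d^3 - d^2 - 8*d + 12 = (d - 2)*(d^2 + d - 6) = (d - 2)*(d + 3)*(d - 2)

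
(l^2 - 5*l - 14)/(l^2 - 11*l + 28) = (l + 2)/(l - 4)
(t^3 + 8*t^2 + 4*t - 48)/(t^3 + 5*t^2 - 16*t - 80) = (t^2 + 4*t - 12)/(t^2 + t - 20)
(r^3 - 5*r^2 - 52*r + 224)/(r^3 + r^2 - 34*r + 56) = (r - 8)/(r - 2)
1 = 1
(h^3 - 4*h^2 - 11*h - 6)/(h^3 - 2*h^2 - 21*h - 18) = (h + 1)/(h + 3)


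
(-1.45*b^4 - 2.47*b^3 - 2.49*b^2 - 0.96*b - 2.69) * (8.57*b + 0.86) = -12.4265*b^5 - 22.4149*b^4 - 23.4635*b^3 - 10.3686*b^2 - 23.8789*b - 2.3134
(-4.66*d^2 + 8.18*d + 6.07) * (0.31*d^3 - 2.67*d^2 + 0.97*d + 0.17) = -1.4446*d^5 + 14.978*d^4 - 24.4791*d^3 - 9.0645*d^2 + 7.2785*d + 1.0319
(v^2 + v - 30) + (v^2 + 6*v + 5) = 2*v^2 + 7*v - 25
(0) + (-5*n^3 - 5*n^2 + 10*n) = -5*n^3 - 5*n^2 + 10*n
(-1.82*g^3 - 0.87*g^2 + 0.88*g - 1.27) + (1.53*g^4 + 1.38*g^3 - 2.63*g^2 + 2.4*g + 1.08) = 1.53*g^4 - 0.44*g^3 - 3.5*g^2 + 3.28*g - 0.19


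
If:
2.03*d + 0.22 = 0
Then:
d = -0.11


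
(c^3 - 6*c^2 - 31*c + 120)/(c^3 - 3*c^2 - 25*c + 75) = (c - 8)/(c - 5)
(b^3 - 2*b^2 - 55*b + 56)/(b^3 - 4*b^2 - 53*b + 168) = (b - 1)/(b - 3)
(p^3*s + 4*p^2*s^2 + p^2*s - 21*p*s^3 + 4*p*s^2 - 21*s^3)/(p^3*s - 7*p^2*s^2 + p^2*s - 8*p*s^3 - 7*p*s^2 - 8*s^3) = (p^2 + 4*p*s - 21*s^2)/(p^2 - 7*p*s - 8*s^2)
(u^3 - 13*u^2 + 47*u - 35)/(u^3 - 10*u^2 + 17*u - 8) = (u^2 - 12*u + 35)/(u^2 - 9*u + 8)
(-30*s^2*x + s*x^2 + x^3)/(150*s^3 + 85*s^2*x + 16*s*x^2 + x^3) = x*(-5*s + x)/(25*s^2 + 10*s*x + x^2)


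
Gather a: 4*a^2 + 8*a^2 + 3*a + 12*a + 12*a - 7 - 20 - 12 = 12*a^2 + 27*a - 39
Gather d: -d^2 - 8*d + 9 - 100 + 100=-d^2 - 8*d + 9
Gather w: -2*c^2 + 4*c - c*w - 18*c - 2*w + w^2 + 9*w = -2*c^2 - 14*c + w^2 + w*(7 - c)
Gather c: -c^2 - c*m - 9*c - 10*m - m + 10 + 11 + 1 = -c^2 + c*(-m - 9) - 11*m + 22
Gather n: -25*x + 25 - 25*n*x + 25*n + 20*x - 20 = n*(25 - 25*x) - 5*x + 5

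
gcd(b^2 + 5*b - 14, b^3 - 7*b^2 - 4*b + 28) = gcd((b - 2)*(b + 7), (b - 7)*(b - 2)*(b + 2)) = b - 2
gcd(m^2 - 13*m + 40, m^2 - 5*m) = m - 5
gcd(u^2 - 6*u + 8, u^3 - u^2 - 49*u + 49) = 1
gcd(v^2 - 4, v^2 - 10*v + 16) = v - 2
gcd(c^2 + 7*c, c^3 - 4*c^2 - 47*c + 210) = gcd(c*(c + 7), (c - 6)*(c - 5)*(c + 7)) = c + 7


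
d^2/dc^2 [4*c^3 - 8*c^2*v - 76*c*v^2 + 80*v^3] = 24*c - 16*v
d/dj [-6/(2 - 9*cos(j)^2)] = 216*sin(2*j)/(9*cos(2*j) + 5)^2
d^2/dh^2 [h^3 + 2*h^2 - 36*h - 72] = 6*h + 4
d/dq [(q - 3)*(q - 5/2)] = 2*q - 11/2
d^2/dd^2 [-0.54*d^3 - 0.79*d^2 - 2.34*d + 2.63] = -3.24*d - 1.58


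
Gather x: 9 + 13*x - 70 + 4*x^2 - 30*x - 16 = 4*x^2 - 17*x - 77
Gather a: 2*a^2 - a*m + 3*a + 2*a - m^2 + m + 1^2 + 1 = 2*a^2 + a*(5 - m) - m^2 + m + 2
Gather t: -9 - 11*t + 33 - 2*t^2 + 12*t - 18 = -2*t^2 + t + 6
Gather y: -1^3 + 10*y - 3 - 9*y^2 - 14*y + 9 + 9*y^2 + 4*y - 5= 0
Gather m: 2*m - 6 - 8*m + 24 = 18 - 6*m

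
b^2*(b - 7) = b^3 - 7*b^2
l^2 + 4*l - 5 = (l - 1)*(l + 5)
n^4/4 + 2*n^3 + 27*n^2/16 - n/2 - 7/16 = (n/4 + 1/4)*(n - 1/2)*(n + 1/2)*(n + 7)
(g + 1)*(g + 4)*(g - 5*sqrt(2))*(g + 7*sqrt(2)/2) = g^4 - 3*sqrt(2)*g^3/2 + 5*g^3 - 31*g^2 - 15*sqrt(2)*g^2/2 - 175*g - 6*sqrt(2)*g - 140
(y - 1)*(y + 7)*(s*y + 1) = s*y^3 + 6*s*y^2 - 7*s*y + y^2 + 6*y - 7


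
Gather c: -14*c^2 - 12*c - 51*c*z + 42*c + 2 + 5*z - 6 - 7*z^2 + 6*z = -14*c^2 + c*(30 - 51*z) - 7*z^2 + 11*z - 4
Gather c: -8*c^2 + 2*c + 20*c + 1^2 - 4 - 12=-8*c^2 + 22*c - 15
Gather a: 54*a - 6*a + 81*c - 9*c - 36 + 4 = 48*a + 72*c - 32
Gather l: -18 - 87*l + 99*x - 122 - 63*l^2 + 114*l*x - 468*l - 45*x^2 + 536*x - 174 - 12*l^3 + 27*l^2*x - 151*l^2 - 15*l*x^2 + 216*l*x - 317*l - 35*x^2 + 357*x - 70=-12*l^3 + l^2*(27*x - 214) + l*(-15*x^2 + 330*x - 872) - 80*x^2 + 992*x - 384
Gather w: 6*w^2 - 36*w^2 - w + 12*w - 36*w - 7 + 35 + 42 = -30*w^2 - 25*w + 70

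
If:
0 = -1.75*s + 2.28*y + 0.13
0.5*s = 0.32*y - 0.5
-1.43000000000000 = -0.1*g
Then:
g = 14.30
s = -2.04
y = -1.62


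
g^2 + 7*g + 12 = (g + 3)*(g + 4)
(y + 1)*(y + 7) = y^2 + 8*y + 7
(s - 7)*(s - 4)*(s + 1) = s^3 - 10*s^2 + 17*s + 28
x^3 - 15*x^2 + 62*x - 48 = (x - 8)*(x - 6)*(x - 1)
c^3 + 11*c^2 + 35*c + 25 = (c + 1)*(c + 5)^2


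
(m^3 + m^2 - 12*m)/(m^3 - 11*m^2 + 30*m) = (m^2 + m - 12)/(m^2 - 11*m + 30)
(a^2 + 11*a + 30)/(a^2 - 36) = (a + 5)/(a - 6)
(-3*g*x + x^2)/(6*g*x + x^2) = (-3*g + x)/(6*g + x)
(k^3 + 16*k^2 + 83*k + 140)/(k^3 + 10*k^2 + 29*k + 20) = (k + 7)/(k + 1)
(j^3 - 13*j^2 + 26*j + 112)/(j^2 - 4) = (j^2 - 15*j + 56)/(j - 2)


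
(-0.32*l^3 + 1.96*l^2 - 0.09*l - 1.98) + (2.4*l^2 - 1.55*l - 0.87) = -0.32*l^3 + 4.36*l^2 - 1.64*l - 2.85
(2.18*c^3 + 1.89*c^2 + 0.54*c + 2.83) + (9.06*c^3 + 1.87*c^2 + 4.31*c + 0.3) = 11.24*c^3 + 3.76*c^2 + 4.85*c + 3.13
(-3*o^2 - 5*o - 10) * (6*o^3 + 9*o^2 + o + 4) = -18*o^5 - 57*o^4 - 108*o^3 - 107*o^2 - 30*o - 40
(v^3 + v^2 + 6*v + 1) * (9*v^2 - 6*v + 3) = 9*v^5 + 3*v^4 + 51*v^3 - 24*v^2 + 12*v + 3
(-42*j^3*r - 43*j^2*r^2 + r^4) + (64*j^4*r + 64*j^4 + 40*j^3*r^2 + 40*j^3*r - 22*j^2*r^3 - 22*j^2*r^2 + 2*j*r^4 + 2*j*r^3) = 64*j^4*r + 64*j^4 + 40*j^3*r^2 - 2*j^3*r - 22*j^2*r^3 - 65*j^2*r^2 + 2*j*r^4 + 2*j*r^3 + r^4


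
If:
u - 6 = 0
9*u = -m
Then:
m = -54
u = 6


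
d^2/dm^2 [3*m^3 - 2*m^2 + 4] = 18*m - 4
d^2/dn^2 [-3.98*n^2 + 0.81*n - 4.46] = -7.96000000000000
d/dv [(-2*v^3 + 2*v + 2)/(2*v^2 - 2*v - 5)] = 2*(-2*v^4 + 4*v^3 + 13*v^2 - 4*v - 3)/(4*v^4 - 8*v^3 - 16*v^2 + 20*v + 25)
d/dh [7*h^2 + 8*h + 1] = 14*h + 8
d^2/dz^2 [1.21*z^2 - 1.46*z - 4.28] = 2.42000000000000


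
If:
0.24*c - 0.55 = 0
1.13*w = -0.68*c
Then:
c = 2.29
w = -1.38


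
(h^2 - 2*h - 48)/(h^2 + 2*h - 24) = (h - 8)/(h - 4)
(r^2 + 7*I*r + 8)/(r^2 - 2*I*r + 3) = (r^2 + 7*I*r + 8)/(r^2 - 2*I*r + 3)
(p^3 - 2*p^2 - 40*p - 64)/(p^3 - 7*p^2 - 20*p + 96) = (p + 2)/(p - 3)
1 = 1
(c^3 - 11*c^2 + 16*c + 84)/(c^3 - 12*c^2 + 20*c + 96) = (c - 7)/(c - 8)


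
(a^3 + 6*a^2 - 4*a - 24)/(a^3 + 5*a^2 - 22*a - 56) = (a^2 + 4*a - 12)/(a^2 + 3*a - 28)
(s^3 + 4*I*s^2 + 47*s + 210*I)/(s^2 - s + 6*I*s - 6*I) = (s^2 - 2*I*s + 35)/(s - 1)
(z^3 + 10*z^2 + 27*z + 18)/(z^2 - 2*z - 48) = (z^2 + 4*z + 3)/(z - 8)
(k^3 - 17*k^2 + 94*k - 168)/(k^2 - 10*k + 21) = (k^2 - 10*k + 24)/(k - 3)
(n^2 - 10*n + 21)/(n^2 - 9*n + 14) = (n - 3)/(n - 2)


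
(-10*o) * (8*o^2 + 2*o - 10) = -80*o^3 - 20*o^2 + 100*o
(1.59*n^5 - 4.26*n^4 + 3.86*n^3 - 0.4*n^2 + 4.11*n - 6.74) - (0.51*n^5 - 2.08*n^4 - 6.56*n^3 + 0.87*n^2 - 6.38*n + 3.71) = 1.08*n^5 - 2.18*n^4 + 10.42*n^3 - 1.27*n^2 + 10.49*n - 10.45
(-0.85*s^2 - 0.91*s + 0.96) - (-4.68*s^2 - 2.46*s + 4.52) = 3.83*s^2 + 1.55*s - 3.56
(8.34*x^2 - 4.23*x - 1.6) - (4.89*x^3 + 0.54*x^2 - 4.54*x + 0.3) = -4.89*x^3 + 7.8*x^2 + 0.31*x - 1.9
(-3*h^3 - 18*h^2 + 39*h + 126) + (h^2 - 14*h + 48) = -3*h^3 - 17*h^2 + 25*h + 174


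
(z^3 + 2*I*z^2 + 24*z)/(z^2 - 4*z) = (z^2 + 2*I*z + 24)/(z - 4)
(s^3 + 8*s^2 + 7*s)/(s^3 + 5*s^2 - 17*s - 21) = s/(s - 3)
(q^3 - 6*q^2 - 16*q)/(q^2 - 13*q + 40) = q*(q + 2)/(q - 5)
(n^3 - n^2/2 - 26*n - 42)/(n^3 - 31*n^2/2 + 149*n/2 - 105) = (2*n^2 + 11*n + 14)/(2*n^2 - 19*n + 35)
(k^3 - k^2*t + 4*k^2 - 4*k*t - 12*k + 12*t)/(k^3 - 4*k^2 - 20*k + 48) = (k^2 - k*t + 6*k - 6*t)/(k^2 - 2*k - 24)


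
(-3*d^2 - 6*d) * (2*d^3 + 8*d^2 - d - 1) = -6*d^5 - 36*d^4 - 45*d^3 + 9*d^2 + 6*d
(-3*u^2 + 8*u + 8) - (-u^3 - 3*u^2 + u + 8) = u^3 + 7*u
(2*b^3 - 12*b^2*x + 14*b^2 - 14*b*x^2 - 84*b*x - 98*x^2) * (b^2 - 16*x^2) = 2*b^5 - 12*b^4*x + 14*b^4 - 46*b^3*x^2 - 84*b^3*x + 192*b^2*x^3 - 322*b^2*x^2 + 224*b*x^4 + 1344*b*x^3 + 1568*x^4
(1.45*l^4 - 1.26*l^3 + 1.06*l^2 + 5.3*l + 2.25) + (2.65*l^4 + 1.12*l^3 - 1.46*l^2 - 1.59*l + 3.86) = 4.1*l^4 - 0.14*l^3 - 0.4*l^2 + 3.71*l + 6.11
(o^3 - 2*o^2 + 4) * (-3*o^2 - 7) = -3*o^5 + 6*o^4 - 7*o^3 + 2*o^2 - 28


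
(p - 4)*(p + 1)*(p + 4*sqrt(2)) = p^3 - 3*p^2 + 4*sqrt(2)*p^2 - 12*sqrt(2)*p - 4*p - 16*sqrt(2)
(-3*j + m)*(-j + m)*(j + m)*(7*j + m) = 21*j^4 - 4*j^3*m - 22*j^2*m^2 + 4*j*m^3 + m^4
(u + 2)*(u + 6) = u^2 + 8*u + 12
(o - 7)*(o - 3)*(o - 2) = o^3 - 12*o^2 + 41*o - 42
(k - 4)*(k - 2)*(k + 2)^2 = k^4 - 2*k^3 - 12*k^2 + 8*k + 32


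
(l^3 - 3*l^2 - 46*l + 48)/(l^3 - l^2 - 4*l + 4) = (l^2 - 2*l - 48)/(l^2 - 4)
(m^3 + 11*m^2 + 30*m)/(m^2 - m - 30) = m*(m + 6)/(m - 6)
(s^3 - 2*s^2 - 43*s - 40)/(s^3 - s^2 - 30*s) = (s^2 - 7*s - 8)/(s*(s - 6))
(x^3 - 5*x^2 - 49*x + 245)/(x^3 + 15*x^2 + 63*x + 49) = (x^2 - 12*x + 35)/(x^2 + 8*x + 7)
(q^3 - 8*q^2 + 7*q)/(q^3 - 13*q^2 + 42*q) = (q - 1)/(q - 6)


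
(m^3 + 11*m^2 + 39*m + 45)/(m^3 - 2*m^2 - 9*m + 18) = (m^2 + 8*m + 15)/(m^2 - 5*m + 6)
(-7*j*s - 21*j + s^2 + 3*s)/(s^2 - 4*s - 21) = (-7*j + s)/(s - 7)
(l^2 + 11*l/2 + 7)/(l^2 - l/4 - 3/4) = 2*(2*l^2 + 11*l + 14)/(4*l^2 - l - 3)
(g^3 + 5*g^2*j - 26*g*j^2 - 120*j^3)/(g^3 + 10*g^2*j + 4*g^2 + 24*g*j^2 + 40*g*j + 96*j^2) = (g - 5*j)/(g + 4)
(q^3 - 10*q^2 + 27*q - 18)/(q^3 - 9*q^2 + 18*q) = (q - 1)/q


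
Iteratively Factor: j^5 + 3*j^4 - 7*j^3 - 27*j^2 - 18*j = (j + 2)*(j^4 + j^3 - 9*j^2 - 9*j) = (j + 2)*(j + 3)*(j^3 - 2*j^2 - 3*j) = j*(j + 2)*(j + 3)*(j^2 - 2*j - 3) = j*(j + 1)*(j + 2)*(j + 3)*(j - 3)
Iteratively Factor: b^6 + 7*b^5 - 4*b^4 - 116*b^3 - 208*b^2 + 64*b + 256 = (b + 4)*(b^5 + 3*b^4 - 16*b^3 - 52*b^2 + 64) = (b - 1)*(b + 4)*(b^4 + 4*b^3 - 12*b^2 - 64*b - 64) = (b - 1)*(b + 2)*(b + 4)*(b^3 + 2*b^2 - 16*b - 32) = (b - 1)*(b + 2)*(b + 4)^2*(b^2 - 2*b - 8) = (b - 1)*(b + 2)^2*(b + 4)^2*(b - 4)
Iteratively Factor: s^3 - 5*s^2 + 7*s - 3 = (s - 1)*(s^2 - 4*s + 3) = (s - 1)^2*(s - 3)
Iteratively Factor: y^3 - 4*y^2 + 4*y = (y)*(y^2 - 4*y + 4) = y*(y - 2)*(y - 2)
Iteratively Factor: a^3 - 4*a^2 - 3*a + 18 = (a + 2)*(a^2 - 6*a + 9) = (a - 3)*(a + 2)*(a - 3)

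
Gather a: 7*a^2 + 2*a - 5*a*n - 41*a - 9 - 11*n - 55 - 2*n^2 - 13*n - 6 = 7*a^2 + a*(-5*n - 39) - 2*n^2 - 24*n - 70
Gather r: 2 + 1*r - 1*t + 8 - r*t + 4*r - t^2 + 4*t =r*(5 - t) - t^2 + 3*t + 10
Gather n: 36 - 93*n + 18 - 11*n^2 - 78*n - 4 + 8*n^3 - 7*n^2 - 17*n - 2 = 8*n^3 - 18*n^2 - 188*n + 48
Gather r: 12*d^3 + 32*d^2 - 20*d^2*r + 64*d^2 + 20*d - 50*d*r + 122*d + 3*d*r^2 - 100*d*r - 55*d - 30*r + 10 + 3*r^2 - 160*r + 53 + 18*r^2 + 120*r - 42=12*d^3 + 96*d^2 + 87*d + r^2*(3*d + 21) + r*(-20*d^2 - 150*d - 70) + 21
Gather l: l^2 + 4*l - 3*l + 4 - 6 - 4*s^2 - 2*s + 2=l^2 + l - 4*s^2 - 2*s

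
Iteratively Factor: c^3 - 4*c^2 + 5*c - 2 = (c - 1)*(c^2 - 3*c + 2) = (c - 2)*(c - 1)*(c - 1)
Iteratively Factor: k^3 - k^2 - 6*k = (k - 3)*(k^2 + 2*k) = k*(k - 3)*(k + 2)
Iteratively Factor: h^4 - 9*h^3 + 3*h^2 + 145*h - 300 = (h - 3)*(h^3 - 6*h^2 - 15*h + 100) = (h - 5)*(h - 3)*(h^2 - h - 20) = (h - 5)*(h - 3)*(h + 4)*(h - 5)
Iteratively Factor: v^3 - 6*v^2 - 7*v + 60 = (v - 4)*(v^2 - 2*v - 15) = (v - 4)*(v + 3)*(v - 5)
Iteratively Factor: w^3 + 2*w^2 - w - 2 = (w + 1)*(w^2 + w - 2) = (w - 1)*(w + 1)*(w + 2)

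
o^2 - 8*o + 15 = (o - 5)*(o - 3)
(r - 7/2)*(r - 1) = r^2 - 9*r/2 + 7/2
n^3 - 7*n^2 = n^2*(n - 7)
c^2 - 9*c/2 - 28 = (c - 8)*(c + 7/2)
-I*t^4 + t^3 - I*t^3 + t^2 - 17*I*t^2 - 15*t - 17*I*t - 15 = (t - 3*I)*(t - I)*(t + 5*I)*(-I*t - I)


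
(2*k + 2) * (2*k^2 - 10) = 4*k^3 + 4*k^2 - 20*k - 20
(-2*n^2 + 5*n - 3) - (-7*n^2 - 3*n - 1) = 5*n^2 + 8*n - 2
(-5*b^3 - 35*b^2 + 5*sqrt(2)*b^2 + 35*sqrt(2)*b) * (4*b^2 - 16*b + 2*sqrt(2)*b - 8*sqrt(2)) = -20*b^5 - 60*b^4 + 10*sqrt(2)*b^4 + 30*sqrt(2)*b^3 + 580*b^3 - 280*sqrt(2)*b^2 + 60*b^2 - 560*b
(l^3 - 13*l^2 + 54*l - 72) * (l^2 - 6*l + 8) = l^5 - 19*l^4 + 140*l^3 - 500*l^2 + 864*l - 576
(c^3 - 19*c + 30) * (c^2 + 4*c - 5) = c^5 + 4*c^4 - 24*c^3 - 46*c^2 + 215*c - 150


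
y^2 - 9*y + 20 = (y - 5)*(y - 4)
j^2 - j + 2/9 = (j - 2/3)*(j - 1/3)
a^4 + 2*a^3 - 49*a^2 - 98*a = a*(a - 7)*(a + 2)*(a + 7)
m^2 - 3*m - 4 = (m - 4)*(m + 1)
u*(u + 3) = u^2 + 3*u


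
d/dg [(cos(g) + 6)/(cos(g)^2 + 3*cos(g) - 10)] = (cos(g)^2 + 12*cos(g) + 28)*sin(g)/(cos(g)^2 + 3*cos(g) - 10)^2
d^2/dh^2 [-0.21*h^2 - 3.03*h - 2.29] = -0.420000000000000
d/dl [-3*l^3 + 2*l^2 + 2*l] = -9*l^2 + 4*l + 2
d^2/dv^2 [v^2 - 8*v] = 2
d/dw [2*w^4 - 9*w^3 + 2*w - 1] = 8*w^3 - 27*w^2 + 2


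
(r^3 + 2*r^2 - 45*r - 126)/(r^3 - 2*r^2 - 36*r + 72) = (r^2 - 4*r - 21)/(r^2 - 8*r + 12)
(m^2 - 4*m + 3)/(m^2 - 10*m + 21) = (m - 1)/(m - 7)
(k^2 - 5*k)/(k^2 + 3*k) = (k - 5)/(k + 3)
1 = 1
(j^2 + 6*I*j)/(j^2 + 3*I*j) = (j + 6*I)/(j + 3*I)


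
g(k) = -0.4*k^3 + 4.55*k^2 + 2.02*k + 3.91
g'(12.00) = -61.58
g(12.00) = -7.85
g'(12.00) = -61.58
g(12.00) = -7.85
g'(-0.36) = -1.41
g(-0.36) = 3.79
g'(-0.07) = 1.38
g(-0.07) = 3.79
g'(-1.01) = -8.40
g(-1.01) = 6.92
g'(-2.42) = -27.03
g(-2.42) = 31.34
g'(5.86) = 14.14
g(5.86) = 91.50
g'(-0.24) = -0.23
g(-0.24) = 3.69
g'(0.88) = 9.10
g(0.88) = 8.94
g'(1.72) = 14.12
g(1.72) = 18.81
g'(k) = -1.2*k^2 + 9.1*k + 2.02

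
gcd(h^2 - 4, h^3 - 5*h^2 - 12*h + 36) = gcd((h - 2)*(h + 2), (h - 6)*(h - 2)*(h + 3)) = h - 2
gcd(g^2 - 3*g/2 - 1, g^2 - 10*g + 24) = 1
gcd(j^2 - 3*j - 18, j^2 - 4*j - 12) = j - 6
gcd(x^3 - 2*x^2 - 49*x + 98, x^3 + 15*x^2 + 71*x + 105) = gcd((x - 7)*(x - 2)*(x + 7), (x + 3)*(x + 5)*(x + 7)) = x + 7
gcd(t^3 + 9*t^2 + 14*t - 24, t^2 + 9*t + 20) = t + 4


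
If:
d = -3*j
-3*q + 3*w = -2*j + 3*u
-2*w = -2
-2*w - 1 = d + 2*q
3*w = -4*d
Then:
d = -3/4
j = 1/4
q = -9/8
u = 55/24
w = 1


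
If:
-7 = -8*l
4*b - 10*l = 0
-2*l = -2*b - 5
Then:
No Solution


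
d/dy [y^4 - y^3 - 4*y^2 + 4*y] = 4*y^3 - 3*y^2 - 8*y + 4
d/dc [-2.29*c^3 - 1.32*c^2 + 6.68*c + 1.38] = -6.87*c^2 - 2.64*c + 6.68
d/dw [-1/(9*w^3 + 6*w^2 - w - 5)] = (27*w^2 + 12*w - 1)/(9*w^3 + 6*w^2 - w - 5)^2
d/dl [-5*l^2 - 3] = -10*l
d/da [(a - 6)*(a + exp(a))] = a + (a - 6)*(exp(a) + 1) + exp(a)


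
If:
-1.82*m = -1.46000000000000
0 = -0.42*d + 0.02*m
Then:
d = 0.04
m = 0.80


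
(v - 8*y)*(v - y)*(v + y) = v^3 - 8*v^2*y - v*y^2 + 8*y^3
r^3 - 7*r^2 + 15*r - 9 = (r - 3)^2*(r - 1)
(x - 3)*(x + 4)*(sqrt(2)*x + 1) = sqrt(2)*x^3 + x^2 + sqrt(2)*x^2 - 12*sqrt(2)*x + x - 12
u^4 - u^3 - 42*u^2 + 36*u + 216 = (u - 6)*(u - 3)*(u + 2)*(u + 6)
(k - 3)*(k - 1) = k^2 - 4*k + 3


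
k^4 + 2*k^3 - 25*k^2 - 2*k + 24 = (k - 4)*(k - 1)*(k + 1)*(k + 6)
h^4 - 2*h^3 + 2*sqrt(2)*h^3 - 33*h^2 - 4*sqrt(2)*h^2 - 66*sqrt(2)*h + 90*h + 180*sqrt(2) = (h - 5)*(h - 3)*(h + 6)*(h + 2*sqrt(2))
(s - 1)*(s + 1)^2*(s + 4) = s^4 + 5*s^3 + 3*s^2 - 5*s - 4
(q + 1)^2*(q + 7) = q^3 + 9*q^2 + 15*q + 7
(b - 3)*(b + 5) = b^2 + 2*b - 15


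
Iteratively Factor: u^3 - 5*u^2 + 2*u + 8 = (u - 2)*(u^2 - 3*u - 4) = (u - 2)*(u + 1)*(u - 4)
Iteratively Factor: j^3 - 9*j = (j)*(j^2 - 9) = j*(j + 3)*(j - 3)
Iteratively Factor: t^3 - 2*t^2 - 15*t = (t - 5)*(t^2 + 3*t) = t*(t - 5)*(t + 3)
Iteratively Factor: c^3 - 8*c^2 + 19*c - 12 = (c - 3)*(c^2 - 5*c + 4) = (c - 3)*(c - 1)*(c - 4)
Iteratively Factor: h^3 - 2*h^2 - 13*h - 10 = (h - 5)*(h^2 + 3*h + 2) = (h - 5)*(h + 2)*(h + 1)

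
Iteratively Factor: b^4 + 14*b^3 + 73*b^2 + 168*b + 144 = (b + 3)*(b^3 + 11*b^2 + 40*b + 48) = (b + 3)^2*(b^2 + 8*b + 16) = (b + 3)^2*(b + 4)*(b + 4)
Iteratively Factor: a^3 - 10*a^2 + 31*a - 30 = (a - 2)*(a^2 - 8*a + 15) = (a - 3)*(a - 2)*(a - 5)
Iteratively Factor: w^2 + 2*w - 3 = (w - 1)*(w + 3)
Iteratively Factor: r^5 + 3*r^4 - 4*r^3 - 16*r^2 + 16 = (r + 2)*(r^4 + r^3 - 6*r^2 - 4*r + 8) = (r - 1)*(r + 2)*(r^3 + 2*r^2 - 4*r - 8) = (r - 1)*(r + 2)^2*(r^2 - 4) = (r - 2)*(r - 1)*(r + 2)^2*(r + 2)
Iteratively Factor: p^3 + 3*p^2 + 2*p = (p + 2)*(p^2 + p) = p*(p + 2)*(p + 1)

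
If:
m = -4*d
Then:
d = -m/4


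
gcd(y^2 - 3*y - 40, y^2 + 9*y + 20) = y + 5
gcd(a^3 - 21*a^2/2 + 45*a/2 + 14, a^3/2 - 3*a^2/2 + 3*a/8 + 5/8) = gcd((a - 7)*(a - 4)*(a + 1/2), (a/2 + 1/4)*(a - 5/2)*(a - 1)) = a + 1/2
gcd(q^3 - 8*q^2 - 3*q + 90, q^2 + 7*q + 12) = q + 3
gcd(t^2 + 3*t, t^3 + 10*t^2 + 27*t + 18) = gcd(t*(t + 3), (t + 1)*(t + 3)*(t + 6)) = t + 3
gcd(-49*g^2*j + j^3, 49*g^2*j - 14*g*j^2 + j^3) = 7*g*j - j^2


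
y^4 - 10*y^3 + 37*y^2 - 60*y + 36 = (y - 3)^2*(y - 2)^2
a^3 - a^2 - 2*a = a*(a - 2)*(a + 1)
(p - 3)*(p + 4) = p^2 + p - 12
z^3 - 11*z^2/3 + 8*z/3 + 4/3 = (z - 2)^2*(z + 1/3)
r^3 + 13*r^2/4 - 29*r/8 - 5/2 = (r - 5/4)*(r + 1/2)*(r + 4)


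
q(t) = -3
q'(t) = 0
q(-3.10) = -3.00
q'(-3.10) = 0.00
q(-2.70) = -3.00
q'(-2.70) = 0.00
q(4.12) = -3.00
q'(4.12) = 0.00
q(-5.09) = -3.00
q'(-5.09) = 0.00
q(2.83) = -3.00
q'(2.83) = 0.00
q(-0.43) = -3.00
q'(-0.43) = 0.00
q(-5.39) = -3.00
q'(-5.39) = 0.00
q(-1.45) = -3.00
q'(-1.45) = 0.00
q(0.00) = -3.00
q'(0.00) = 0.00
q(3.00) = -3.00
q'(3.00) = 0.00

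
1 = 1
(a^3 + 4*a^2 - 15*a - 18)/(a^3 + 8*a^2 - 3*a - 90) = (a + 1)/(a + 5)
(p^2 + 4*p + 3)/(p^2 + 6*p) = (p^2 + 4*p + 3)/(p*(p + 6))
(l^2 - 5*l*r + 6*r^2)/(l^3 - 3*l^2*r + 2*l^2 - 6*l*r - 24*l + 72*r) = (l - 2*r)/(l^2 + 2*l - 24)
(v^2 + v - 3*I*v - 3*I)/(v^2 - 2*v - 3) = (v - 3*I)/(v - 3)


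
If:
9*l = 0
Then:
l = 0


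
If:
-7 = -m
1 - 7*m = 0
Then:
No Solution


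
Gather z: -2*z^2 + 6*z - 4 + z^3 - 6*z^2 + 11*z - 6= z^3 - 8*z^2 + 17*z - 10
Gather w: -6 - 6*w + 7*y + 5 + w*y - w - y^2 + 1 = w*(y - 7) - y^2 + 7*y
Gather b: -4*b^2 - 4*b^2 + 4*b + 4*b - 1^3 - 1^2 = -8*b^2 + 8*b - 2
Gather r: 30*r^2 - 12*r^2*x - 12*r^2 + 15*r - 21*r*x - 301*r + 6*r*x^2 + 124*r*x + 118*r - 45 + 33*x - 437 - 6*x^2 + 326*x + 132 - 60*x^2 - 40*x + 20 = r^2*(18 - 12*x) + r*(6*x^2 + 103*x - 168) - 66*x^2 + 319*x - 330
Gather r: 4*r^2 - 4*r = 4*r^2 - 4*r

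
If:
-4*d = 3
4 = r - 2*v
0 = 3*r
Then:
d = -3/4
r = 0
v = -2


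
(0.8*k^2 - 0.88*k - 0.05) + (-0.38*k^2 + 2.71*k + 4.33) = 0.42*k^2 + 1.83*k + 4.28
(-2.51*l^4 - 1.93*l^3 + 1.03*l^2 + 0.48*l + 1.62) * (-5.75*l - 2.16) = 14.4325*l^5 + 16.5191*l^4 - 1.7537*l^3 - 4.9848*l^2 - 10.3518*l - 3.4992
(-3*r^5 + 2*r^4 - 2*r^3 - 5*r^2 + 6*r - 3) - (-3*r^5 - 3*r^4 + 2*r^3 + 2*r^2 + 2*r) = 5*r^4 - 4*r^3 - 7*r^2 + 4*r - 3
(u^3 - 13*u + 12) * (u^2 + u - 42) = u^5 + u^4 - 55*u^3 - u^2 + 558*u - 504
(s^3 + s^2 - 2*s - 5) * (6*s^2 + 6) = 6*s^5 + 6*s^4 - 6*s^3 - 24*s^2 - 12*s - 30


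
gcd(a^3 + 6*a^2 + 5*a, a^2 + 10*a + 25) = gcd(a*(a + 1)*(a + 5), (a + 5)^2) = a + 5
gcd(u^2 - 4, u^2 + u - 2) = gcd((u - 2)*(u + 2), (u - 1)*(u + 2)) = u + 2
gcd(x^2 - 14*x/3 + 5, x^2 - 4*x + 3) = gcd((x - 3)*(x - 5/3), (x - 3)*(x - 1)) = x - 3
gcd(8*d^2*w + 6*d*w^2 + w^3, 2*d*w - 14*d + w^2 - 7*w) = 2*d + w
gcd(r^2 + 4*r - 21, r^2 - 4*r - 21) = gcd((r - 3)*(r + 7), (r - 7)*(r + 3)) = 1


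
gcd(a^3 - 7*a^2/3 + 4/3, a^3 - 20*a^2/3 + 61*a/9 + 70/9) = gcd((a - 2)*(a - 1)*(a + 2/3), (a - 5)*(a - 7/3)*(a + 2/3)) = a + 2/3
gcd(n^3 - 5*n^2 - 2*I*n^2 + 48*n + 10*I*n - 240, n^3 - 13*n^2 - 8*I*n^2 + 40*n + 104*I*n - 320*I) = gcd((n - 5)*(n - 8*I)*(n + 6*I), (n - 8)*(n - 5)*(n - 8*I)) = n^2 + n*(-5 - 8*I) + 40*I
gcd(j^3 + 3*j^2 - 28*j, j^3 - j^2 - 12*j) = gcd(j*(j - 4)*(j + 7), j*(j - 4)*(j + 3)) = j^2 - 4*j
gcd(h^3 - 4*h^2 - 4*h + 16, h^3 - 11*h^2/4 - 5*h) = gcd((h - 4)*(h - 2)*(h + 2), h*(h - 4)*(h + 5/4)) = h - 4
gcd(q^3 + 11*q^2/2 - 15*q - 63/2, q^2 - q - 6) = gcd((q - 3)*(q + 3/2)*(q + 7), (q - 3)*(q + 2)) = q - 3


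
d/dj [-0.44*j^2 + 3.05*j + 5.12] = 3.05 - 0.88*j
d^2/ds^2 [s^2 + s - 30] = 2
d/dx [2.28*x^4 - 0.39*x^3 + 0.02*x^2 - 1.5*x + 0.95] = 9.12*x^3 - 1.17*x^2 + 0.04*x - 1.5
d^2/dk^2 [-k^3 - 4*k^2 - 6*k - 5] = -6*k - 8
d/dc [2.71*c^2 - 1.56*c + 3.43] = 5.42*c - 1.56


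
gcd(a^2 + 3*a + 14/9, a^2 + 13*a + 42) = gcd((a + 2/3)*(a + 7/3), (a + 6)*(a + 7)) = 1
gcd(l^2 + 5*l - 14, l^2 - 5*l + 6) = l - 2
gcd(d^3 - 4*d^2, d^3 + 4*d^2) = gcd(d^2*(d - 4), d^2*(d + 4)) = d^2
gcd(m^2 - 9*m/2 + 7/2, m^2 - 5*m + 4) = m - 1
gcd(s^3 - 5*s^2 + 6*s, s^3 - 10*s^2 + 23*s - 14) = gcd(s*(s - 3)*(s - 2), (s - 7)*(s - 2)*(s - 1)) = s - 2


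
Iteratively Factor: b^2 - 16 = (b + 4)*(b - 4)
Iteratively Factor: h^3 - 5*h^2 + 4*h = (h - 1)*(h^2 - 4*h) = (h - 4)*(h - 1)*(h)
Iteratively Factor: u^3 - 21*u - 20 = (u - 5)*(u^2 + 5*u + 4) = (u - 5)*(u + 4)*(u + 1)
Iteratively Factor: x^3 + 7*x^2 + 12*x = (x + 4)*(x^2 + 3*x) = x*(x + 4)*(x + 3)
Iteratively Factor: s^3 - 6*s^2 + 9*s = (s)*(s^2 - 6*s + 9) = s*(s - 3)*(s - 3)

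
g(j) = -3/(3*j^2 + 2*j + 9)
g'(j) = -3*(-6*j - 2)/(3*j^2 + 2*j + 9)^2 = 6*(3*j + 1)/(3*j^2 + 2*j + 9)^2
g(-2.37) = -0.14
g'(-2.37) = -0.08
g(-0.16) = -0.34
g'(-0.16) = 0.04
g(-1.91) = -0.19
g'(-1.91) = -0.11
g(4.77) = -0.03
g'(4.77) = 0.01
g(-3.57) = -0.07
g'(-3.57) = -0.04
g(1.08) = -0.20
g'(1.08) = 0.12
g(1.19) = -0.19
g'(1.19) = 0.11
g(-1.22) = -0.27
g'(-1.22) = -0.13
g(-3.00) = -0.10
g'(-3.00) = -0.05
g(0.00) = -0.33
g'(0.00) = 0.07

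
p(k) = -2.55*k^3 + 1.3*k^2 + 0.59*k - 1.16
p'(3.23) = -70.82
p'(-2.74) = -63.97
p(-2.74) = 59.44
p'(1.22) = -7.62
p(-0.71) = -0.01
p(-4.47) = 249.93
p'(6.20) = -277.36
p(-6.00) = 592.90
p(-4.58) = 268.39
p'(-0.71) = -5.11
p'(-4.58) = -171.79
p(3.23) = -71.62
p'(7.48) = -407.98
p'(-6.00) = -290.41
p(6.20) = -555.27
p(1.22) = -3.14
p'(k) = -7.65*k^2 + 2.6*k + 0.59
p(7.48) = -991.21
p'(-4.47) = -163.89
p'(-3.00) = -76.06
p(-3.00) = 77.62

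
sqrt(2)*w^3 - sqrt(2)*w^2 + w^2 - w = w*(w - 1)*(sqrt(2)*w + 1)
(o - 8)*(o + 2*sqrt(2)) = o^2 - 8*o + 2*sqrt(2)*o - 16*sqrt(2)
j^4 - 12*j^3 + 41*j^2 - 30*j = j*(j - 6)*(j - 5)*(j - 1)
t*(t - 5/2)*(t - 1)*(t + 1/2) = t^4 - 3*t^3 + 3*t^2/4 + 5*t/4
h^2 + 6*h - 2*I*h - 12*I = (h + 6)*(h - 2*I)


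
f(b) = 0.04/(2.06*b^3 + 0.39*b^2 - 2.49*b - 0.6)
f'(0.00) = 0.28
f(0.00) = -0.07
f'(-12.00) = -0.00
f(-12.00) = -0.00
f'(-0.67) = 0.02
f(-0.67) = 0.06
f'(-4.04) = -0.00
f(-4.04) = -0.00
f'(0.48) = 0.01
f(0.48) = -0.03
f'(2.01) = -0.01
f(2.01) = 0.00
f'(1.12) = -8316.87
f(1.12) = -7.36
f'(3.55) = -0.00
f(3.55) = 0.00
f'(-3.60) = -0.00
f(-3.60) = -0.00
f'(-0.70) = 0.00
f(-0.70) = 0.06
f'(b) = 0.04*(-6.18*b^2 - 0.78*b + 2.49)/(2.06*b^3 + 0.39*b^2 - 2.49*b - 0.6)^2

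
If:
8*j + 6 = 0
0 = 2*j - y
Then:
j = -3/4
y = -3/2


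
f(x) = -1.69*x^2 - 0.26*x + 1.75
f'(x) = -3.38*x - 0.26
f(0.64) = 0.89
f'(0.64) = -2.42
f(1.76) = -3.94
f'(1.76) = -6.21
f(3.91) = -25.10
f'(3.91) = -13.48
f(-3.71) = -20.55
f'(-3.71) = 12.28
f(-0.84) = 0.78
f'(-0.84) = 2.58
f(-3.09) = -13.58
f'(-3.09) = 10.18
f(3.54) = -20.35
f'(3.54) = -12.23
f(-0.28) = 1.69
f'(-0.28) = 0.69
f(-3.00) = -12.68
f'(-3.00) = 9.88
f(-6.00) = -57.53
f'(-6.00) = 20.02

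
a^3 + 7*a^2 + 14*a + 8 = (a + 1)*(a + 2)*(a + 4)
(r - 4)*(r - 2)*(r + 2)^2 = r^4 - 2*r^3 - 12*r^2 + 8*r + 32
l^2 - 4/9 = (l - 2/3)*(l + 2/3)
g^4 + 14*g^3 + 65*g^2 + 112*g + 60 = (g + 1)*(g + 2)*(g + 5)*(g + 6)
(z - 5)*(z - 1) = z^2 - 6*z + 5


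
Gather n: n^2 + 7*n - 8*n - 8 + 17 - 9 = n^2 - n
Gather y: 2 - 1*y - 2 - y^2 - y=-y^2 - 2*y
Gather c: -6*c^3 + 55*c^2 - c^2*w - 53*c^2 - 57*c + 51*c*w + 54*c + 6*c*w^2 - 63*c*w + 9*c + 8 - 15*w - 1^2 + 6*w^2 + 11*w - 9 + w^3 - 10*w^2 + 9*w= -6*c^3 + c^2*(2 - w) + c*(6*w^2 - 12*w + 6) + w^3 - 4*w^2 + 5*w - 2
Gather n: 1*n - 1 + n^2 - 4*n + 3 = n^2 - 3*n + 2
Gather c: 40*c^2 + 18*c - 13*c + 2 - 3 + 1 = 40*c^2 + 5*c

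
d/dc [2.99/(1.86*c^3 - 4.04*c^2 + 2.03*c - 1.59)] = (-16.6842*c^2 + 24.1592*c - 6.0697)/(1.86*c^3 - 4.04*c^2 + 2.03*c - 1.59)^2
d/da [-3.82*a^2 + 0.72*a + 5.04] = 0.72 - 7.64*a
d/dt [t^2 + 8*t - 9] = 2*t + 8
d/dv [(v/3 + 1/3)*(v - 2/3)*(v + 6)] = v^2 + 38*v/9 + 4/9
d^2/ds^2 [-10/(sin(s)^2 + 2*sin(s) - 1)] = 20*(2*sin(s)^4 + 3*sin(s)^3 + sin(s)^2 - 5*sin(s) - 5)/(2*sin(s) - cos(s)^2)^3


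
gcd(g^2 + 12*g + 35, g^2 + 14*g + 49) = g + 7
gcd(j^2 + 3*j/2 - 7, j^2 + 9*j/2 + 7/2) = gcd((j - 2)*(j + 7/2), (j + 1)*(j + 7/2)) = j + 7/2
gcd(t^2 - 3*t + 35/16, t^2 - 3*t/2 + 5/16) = t - 5/4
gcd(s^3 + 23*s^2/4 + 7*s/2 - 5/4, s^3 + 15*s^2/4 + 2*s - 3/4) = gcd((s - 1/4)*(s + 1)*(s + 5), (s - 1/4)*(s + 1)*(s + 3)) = s^2 + 3*s/4 - 1/4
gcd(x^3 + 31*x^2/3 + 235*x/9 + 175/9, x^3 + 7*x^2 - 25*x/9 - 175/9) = x^2 + 26*x/3 + 35/3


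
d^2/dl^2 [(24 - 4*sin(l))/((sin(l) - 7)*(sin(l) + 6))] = 4*(sin(l)^5 - 23*sin(l)^4 + 268*sin(l)^3 - 1020*sin(l)^2 + 1728*sin(l) + 600)/((sin(l) - 7)^3*(sin(l) + 6)^3)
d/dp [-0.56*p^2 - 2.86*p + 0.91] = -1.12*p - 2.86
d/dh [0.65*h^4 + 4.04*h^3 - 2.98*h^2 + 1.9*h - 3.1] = 2.6*h^3 + 12.12*h^2 - 5.96*h + 1.9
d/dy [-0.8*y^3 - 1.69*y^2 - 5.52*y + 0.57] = -2.4*y^2 - 3.38*y - 5.52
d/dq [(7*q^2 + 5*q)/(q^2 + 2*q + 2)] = (9*q^2 + 28*q + 10)/(q^4 + 4*q^3 + 8*q^2 + 8*q + 4)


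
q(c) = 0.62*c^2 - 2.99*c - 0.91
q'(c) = 1.24*c - 2.99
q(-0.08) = -0.67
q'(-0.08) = -3.09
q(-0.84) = 2.04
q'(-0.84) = -4.03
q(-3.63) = 18.11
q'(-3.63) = -7.49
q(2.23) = -4.49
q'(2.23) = -0.22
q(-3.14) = 14.59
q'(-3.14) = -6.88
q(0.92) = -3.14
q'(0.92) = -1.85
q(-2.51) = 10.50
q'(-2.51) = -6.10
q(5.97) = 3.34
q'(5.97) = 4.41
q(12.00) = 52.49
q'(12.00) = 11.89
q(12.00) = 52.49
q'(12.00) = 11.89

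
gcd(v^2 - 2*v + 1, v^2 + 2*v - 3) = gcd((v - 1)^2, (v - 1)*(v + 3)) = v - 1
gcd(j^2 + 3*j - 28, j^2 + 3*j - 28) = j^2 + 3*j - 28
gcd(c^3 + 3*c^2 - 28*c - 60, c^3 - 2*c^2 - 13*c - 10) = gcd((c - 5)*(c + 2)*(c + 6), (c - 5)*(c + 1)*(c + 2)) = c^2 - 3*c - 10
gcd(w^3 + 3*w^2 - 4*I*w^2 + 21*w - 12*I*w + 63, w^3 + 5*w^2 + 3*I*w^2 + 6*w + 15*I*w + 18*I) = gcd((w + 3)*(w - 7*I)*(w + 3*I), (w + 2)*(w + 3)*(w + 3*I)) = w^2 + w*(3 + 3*I) + 9*I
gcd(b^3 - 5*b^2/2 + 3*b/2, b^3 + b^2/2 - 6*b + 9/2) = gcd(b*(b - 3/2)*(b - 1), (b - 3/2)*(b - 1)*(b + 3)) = b^2 - 5*b/2 + 3/2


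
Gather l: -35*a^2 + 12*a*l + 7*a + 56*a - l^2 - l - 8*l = -35*a^2 + 63*a - l^2 + l*(12*a - 9)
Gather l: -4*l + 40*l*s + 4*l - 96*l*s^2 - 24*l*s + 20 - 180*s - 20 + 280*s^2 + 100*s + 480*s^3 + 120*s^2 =l*(-96*s^2 + 16*s) + 480*s^3 + 400*s^2 - 80*s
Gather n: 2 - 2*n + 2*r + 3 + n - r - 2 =-n + r + 3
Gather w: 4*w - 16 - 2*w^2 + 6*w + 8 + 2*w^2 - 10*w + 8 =0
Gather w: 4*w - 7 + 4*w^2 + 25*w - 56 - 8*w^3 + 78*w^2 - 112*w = -8*w^3 + 82*w^2 - 83*w - 63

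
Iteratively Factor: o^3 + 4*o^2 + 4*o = (o)*(o^2 + 4*o + 4) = o*(o + 2)*(o + 2)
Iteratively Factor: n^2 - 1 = (n + 1)*(n - 1)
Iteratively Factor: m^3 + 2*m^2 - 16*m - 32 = (m - 4)*(m^2 + 6*m + 8) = (m - 4)*(m + 2)*(m + 4)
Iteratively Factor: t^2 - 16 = (t + 4)*(t - 4)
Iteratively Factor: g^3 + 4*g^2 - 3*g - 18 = (g + 3)*(g^2 + g - 6) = (g - 2)*(g + 3)*(g + 3)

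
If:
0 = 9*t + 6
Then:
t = -2/3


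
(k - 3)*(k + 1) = k^2 - 2*k - 3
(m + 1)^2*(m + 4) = m^3 + 6*m^2 + 9*m + 4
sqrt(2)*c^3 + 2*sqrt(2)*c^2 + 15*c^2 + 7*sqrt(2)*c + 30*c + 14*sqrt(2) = (c + 2)*(c + 7*sqrt(2))*(sqrt(2)*c + 1)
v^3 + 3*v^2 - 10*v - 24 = (v - 3)*(v + 2)*(v + 4)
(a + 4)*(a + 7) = a^2 + 11*a + 28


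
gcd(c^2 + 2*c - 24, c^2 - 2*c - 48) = c + 6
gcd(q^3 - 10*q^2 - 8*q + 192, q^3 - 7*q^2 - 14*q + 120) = q^2 - 2*q - 24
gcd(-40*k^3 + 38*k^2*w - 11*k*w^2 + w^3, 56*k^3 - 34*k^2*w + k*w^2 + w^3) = 8*k^2 - 6*k*w + w^2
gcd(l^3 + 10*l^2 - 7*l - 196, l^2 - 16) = l - 4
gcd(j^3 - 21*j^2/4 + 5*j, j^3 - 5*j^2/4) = j^2 - 5*j/4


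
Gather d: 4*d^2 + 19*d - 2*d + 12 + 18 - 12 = 4*d^2 + 17*d + 18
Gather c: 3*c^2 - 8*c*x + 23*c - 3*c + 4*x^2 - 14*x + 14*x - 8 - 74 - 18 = 3*c^2 + c*(20 - 8*x) + 4*x^2 - 100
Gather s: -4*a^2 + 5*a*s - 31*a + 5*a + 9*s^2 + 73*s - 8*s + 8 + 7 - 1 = -4*a^2 - 26*a + 9*s^2 + s*(5*a + 65) + 14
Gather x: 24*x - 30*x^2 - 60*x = -30*x^2 - 36*x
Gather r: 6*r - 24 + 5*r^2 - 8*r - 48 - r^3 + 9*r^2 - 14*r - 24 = -r^3 + 14*r^2 - 16*r - 96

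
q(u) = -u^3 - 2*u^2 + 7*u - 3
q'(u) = -3*u^2 - 4*u + 7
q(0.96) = 0.99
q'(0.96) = 0.40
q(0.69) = 0.55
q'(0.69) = 2.81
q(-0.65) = -8.12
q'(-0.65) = 8.33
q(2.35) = -10.57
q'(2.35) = -18.97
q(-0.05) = -3.35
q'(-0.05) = 7.19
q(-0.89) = -10.11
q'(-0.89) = 8.18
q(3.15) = -32.05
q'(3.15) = -35.37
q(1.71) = -1.88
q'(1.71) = -8.61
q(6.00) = -249.00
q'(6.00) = -125.00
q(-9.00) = 501.00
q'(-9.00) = -200.00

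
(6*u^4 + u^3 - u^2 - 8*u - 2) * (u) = 6*u^5 + u^4 - u^3 - 8*u^2 - 2*u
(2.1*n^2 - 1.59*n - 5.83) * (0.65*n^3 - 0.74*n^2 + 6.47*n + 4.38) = 1.365*n^5 - 2.5875*n^4 + 10.9741*n^3 + 3.2249*n^2 - 44.6843*n - 25.5354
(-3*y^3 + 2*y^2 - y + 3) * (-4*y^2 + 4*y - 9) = 12*y^5 - 20*y^4 + 39*y^3 - 34*y^2 + 21*y - 27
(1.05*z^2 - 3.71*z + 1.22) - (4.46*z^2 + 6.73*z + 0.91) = -3.41*z^2 - 10.44*z + 0.31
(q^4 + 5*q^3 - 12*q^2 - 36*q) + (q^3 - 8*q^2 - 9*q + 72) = q^4 + 6*q^3 - 20*q^2 - 45*q + 72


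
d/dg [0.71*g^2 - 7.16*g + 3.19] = 1.42*g - 7.16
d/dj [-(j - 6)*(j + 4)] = 2 - 2*j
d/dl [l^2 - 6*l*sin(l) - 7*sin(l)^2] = -6*l*cos(l) + 2*l - 6*sin(l) - 7*sin(2*l)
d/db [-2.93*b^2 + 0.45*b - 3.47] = 0.45 - 5.86*b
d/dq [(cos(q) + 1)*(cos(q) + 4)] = -(2*cos(q) + 5)*sin(q)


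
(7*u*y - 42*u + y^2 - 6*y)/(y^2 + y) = (7*u*y - 42*u + y^2 - 6*y)/(y*(y + 1))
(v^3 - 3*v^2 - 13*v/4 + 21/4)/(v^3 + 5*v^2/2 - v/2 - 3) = (v - 7/2)/(v + 2)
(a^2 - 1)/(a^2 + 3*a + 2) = (a - 1)/(a + 2)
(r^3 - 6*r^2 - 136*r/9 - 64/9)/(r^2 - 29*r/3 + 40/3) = (9*r^2 + 18*r + 8)/(3*(3*r - 5))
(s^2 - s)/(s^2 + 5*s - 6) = s/(s + 6)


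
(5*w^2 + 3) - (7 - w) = 5*w^2 + w - 4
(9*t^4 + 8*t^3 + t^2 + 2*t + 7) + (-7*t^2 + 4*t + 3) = 9*t^4 + 8*t^3 - 6*t^2 + 6*t + 10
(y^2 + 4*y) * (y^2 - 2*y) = y^4 + 2*y^3 - 8*y^2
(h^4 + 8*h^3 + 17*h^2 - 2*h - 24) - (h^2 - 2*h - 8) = h^4 + 8*h^3 + 16*h^2 - 16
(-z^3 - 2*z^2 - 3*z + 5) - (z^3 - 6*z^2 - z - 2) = -2*z^3 + 4*z^2 - 2*z + 7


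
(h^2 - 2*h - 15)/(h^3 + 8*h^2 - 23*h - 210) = (h + 3)/(h^2 + 13*h + 42)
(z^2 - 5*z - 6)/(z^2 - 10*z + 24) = (z + 1)/(z - 4)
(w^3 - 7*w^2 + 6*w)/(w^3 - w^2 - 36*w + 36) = w/(w + 6)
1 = 1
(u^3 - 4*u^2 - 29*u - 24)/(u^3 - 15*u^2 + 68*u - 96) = (u^2 + 4*u + 3)/(u^2 - 7*u + 12)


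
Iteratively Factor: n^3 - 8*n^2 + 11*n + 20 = (n - 5)*(n^2 - 3*n - 4) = (n - 5)*(n - 4)*(n + 1)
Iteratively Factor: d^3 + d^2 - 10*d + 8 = (d - 1)*(d^2 + 2*d - 8) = (d - 2)*(d - 1)*(d + 4)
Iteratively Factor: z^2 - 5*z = (z - 5)*(z)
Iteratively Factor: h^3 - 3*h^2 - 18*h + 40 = (h + 4)*(h^2 - 7*h + 10) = (h - 5)*(h + 4)*(h - 2)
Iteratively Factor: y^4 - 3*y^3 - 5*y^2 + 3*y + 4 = (y - 1)*(y^3 - 2*y^2 - 7*y - 4) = (y - 1)*(y + 1)*(y^2 - 3*y - 4) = (y - 1)*(y + 1)^2*(y - 4)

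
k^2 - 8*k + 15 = (k - 5)*(k - 3)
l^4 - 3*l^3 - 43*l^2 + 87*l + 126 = (l - 7)*(l - 3)*(l + 1)*(l + 6)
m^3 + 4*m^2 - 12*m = m*(m - 2)*(m + 6)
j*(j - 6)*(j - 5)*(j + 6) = j^4 - 5*j^3 - 36*j^2 + 180*j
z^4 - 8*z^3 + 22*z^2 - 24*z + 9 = (z - 3)^2*(z - 1)^2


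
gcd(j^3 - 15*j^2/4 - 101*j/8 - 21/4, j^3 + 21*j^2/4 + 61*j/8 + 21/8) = j^2 + 9*j/4 + 7/8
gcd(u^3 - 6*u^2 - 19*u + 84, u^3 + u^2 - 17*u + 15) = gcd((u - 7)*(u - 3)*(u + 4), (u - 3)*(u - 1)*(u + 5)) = u - 3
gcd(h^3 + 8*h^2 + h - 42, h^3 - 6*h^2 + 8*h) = h - 2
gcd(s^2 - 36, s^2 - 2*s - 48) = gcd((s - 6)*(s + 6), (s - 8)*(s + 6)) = s + 6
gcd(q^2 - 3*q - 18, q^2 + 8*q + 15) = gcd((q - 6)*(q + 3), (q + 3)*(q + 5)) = q + 3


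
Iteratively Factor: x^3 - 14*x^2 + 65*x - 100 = (x - 5)*(x^2 - 9*x + 20) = (x - 5)^2*(x - 4)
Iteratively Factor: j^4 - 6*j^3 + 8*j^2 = (j)*(j^3 - 6*j^2 + 8*j) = j^2*(j^2 - 6*j + 8) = j^2*(j - 4)*(j - 2)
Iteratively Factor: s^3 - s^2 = (s - 1)*(s^2) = s*(s - 1)*(s)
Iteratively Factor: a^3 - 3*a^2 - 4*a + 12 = (a - 2)*(a^2 - a - 6) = (a - 2)*(a + 2)*(a - 3)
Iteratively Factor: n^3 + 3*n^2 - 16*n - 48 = (n + 4)*(n^2 - n - 12) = (n + 3)*(n + 4)*(n - 4)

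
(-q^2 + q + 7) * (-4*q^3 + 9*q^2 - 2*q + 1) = 4*q^5 - 13*q^4 - 17*q^3 + 60*q^2 - 13*q + 7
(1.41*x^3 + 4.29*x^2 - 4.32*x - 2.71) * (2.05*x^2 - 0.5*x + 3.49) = 2.8905*x^5 + 8.0895*x^4 - 6.0801*x^3 + 11.5766*x^2 - 13.7218*x - 9.4579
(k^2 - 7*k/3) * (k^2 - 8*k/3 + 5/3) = k^4 - 5*k^3 + 71*k^2/9 - 35*k/9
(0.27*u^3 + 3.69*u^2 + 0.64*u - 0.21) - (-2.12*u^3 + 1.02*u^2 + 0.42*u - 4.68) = 2.39*u^3 + 2.67*u^2 + 0.22*u + 4.47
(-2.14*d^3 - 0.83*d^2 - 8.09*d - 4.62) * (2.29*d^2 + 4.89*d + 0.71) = -4.9006*d^5 - 12.3653*d^4 - 24.1042*d^3 - 50.7292*d^2 - 28.3357*d - 3.2802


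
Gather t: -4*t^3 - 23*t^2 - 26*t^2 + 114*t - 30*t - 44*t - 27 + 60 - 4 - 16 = -4*t^3 - 49*t^2 + 40*t + 13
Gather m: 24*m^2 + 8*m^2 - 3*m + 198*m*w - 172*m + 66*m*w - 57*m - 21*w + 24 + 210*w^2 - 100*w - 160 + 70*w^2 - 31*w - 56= 32*m^2 + m*(264*w - 232) + 280*w^2 - 152*w - 192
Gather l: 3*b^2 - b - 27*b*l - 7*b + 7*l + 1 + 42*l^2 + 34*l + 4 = 3*b^2 - 8*b + 42*l^2 + l*(41 - 27*b) + 5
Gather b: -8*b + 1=1 - 8*b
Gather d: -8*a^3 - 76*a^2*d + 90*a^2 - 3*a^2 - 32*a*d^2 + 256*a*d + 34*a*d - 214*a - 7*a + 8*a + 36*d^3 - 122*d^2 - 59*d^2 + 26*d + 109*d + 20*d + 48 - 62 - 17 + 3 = -8*a^3 + 87*a^2 - 213*a + 36*d^3 + d^2*(-32*a - 181) + d*(-76*a^2 + 290*a + 155) - 28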